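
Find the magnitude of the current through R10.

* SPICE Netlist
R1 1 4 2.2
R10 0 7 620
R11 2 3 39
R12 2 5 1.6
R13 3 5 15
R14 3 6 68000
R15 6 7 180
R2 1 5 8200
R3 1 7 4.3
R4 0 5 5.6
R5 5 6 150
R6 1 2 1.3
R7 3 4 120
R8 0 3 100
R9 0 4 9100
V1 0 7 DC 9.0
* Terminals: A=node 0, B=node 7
Nodal analysis, taking node 7 as the 0 V reference.
Source V1 fixes V_0 = 9 V.
KCL at each unknown node (sum of currents leaving = 0; resistances in Ω):
  Node 1: (V_1 - V_4)/2.2 + (V_1 - V_5)/8200 + (V_1 - 0)/4.3 + (V_1 - V_2)/1.3 = 0
  Node 2: (V_2 - V_1)/1.3 + (V_2 - V_3)/39 + (V_2 - V_5)/1.6 = 0
  Node 3: (V_3 - V_4)/120 + (V_3 - 9)/100 + (V_3 - V_2)/39 + (V_3 - V_5)/15 + (V_3 - V_6)/68000 = 0
  Node 4: (V_4 - V_1)/2.2 + (V_4 - V_3)/120 + (V_4 - 9)/9100 = 0
  Node 5: (V_5 - V_1)/8200 + (V_5 - 9)/5.6 + (V_5 - V_6)/150 + (V_5 - V_2)/1.6 + (V_5 - V_3)/15 = 0
  Node 6: (V_6 - V_5)/150 + (V_6 - V_3)/68000 + (V_6 - 0)/180 = 0
Collecting terms (coefficients in siemens):
  1.456·V_1 - 0.7692·V_2 - 0.4545·V_4 - 0.000122·V_5 = 0
  1.42·V_2 - 0.7692·V_1 - 0.02564·V_3 - 0.625·V_5 = 0
  0.1107·V_3 - 0.02564·V_2 - 0.008333·V_4 - 0.06667·V_5 - 0.00001471·V_6 = 0.09
  0.463·V_4 - 0.4545·V_1 - 0.008333·V_3 = 0.000989
  0.877·V_5 - 0.000122·V_1 - 0.625·V_2 - 0.06667·V_3 - 0.006667·V_6 = 1.607
  0.01224·V_6 - 0.00001471·V_3 - 0.006667·V_5 = 0
Solving these 6 simultaneous equations (Gaussian elimination) gives:
  V_1 = 3.101 V, V_2 = 4.016 V, V_3 = 5.053 V, V_4 = 3.137 V
  V_5 = 5.1 V, V_6 = 2.785 V
I_R10 = (V_0 - V_7)/R10 = (9 - 0)/620 = 0.01452 A
|I_R10| = 0.01452 A

Final answer: |I_R10| = 0.01452 A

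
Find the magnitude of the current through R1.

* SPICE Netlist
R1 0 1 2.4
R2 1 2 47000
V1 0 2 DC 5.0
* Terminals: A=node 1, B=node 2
Nodal analysis, taking node 2 as the 0 V reference.
Source V1 fixes V_0 = 5 V.
KCL at each unknown node (sum of currents leaving = 0; resistances in Ω):
  Node 1: (V_1 - 5)/2.4 + (V_1 - 0)/47000 = 0
Collecting terms: 0.4167 × V_1 = 2.083  =>  V_1 = 5 V
I_R1 = (V_0 - V_1)/R1 = (5 - 5)/2.4 = 0.0001064 A
|I_R1| = 0.0001064 A

Final answer: |I_R1| = 0.0001064 A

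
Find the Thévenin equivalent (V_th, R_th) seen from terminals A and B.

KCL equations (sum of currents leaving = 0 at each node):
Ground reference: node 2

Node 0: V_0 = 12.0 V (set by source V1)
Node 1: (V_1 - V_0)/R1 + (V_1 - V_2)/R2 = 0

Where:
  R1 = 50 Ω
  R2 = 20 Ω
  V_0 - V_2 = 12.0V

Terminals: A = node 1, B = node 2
Step 1 — V_th is the open-circuit voltage V_A - V_B (nothing connected across the terminals).
Nodal analysis, taking node 2 as the 0 V reference.
Source V1 fixes V_0 = 12 V.
KCL at each unknown node (sum of currents leaving = 0; resistances in Ω):
  Node 1: (V_1 - 12)/50 + (V_1 - 0)/20 = 0
Collecting terms: 0.07 × V_1 = 0.24  =>  V_1 = 3.429 V
V_th = V_1 - V_2 = 3.429 - 0 = 3.429 V
Step 2 — R_th: zero the source — replace V1 by a short circuit (node 2 merges into node 0) — and find the resistance seen between A (node 1) and B (node 0).
Reduce the network between node 1 (A) and node 0 (B) by series/parallel combination:
  Rp1 = R1 ‖ R2 (parallel, both between nodes 0 and 1) = 1/(1/50 + 1/20) = 14.29 Ω
R_th = 14.29 Ω

Final answer: V_th = 3.429 V, R_th = 14.29 Ω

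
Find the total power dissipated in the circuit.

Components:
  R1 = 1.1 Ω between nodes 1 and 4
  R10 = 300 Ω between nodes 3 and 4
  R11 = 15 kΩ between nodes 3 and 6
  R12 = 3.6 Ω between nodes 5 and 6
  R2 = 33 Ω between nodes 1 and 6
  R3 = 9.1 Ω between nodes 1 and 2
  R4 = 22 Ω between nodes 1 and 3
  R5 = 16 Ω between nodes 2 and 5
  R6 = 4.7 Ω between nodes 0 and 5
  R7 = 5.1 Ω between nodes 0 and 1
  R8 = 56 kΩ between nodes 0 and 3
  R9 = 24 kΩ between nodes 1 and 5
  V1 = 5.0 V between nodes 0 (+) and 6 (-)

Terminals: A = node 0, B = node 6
Nodal analysis, taking node 6 as the 0 V reference.
Source V1 fixes V_0 = 5 V.
KCL at each unknown node (sum of currents leaving = 0; resistances in Ω):
  Node 1: (V_1 - V_4)/1.1 + (V_1 - 0)/33 + (V_1 - V_2)/9.1 + (V_1 - V_3)/22 + (V_1 - 5)/5.1 + (V_1 - V_5)/24000 = 0
  Node 2: (V_2 - V_1)/9.1 + (V_2 - V_5)/16 = 0
  Node 3: (V_3 - V_1)/22 + (V_3 - 5)/56000 + (V_3 - V_4)/300 + (V_3 - 0)/15000 = 0
  Node 4: (V_4 - V_1)/1.1 + (V_4 - V_3)/300 = 0
  Node 5: (V_5 - V_2)/16 + (V_5 - 5)/4.7 + (V_5 - V_1)/24000 + (V_5 - 0)/3.6 = 0
Collecting terms (coefficients in siemens):
  1.291·V_1 - 0.1099·V_2 - 0.04545·V_3 - 0.9091·V_4 - 0.00004167·V_5 = 0.9804
  0.1724·V_2 - 0.1099·V_1 - 0.0625·V_5 = 0
  0.04887·V_3 - 0.04545·V_1 - 0.003333·V_4 = 0.00008929
  0.9124·V_4 - 0.9091·V_1 - 0.003333·V_3 = 0
  0.5531·V_5 - 0.00004167·V_1 - 0.0625·V_2 = 1.064
Solving these 5 simultaneous equations (Gaussian elimination) gives:
  V_1 = 4.027 V, V_2 = 3.404 V, V_3 = 4.022 V, V_4 = 4.027 V
  V_5 = 2.308 V
Power in each resistor, P = (ΔV)²/R:
  P_R1 = (4.027 - 4.027)²/1.1 = 0.0000000003204 W
  P_R2 = (4.027 - 0)²/33 = 0.4914 W
  P_R3 = (4.027 - 3.404)²/9.1 = 0.04266 W
  P_R4 = (4.027 - 4.022)²/22 = 0.0000012 W
  P_R5 = (3.404 - 2.308)²/16 = 0.075 W
  P_R6 = (5 - 2.308)²/4.7 = 1.541 W
  P_R7 = (5 - 4.027)²/5.1 = 0.1857 W
  P_R8 = (5 - 4.022)²/56000 = 0.00001709 W
  P_R9 = (4.027 - 2.308)²/24000 = 0.000123 W
  P_R10 = (4.022 - 4.027)²/300 = 0.00000008738 W
  P_R11 = (4.022 - 0)²/15000 = 0.001078 W
  P_R12 = (2.308 - 0)²/3.6 = 1.48 W
P_total = P_R1 + P_R2 + P_R3 + P_R4 + P_R5 + P_R6 + P_R7 + P_R8 + P_R9 + P_R10 + P_R11 + P_R12 = 3.818 W

Final answer: 3.818 W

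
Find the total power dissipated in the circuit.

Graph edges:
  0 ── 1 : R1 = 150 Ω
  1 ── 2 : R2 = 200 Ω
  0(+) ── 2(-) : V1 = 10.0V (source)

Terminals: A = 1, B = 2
Nodal analysis, taking node 2 as the 0 V reference.
Source V1 fixes V_0 = 10 V.
KCL at each unknown node (sum of currents leaving = 0; resistances in Ω):
  Node 1: (V_1 - 10)/150 + (V_1 - 0)/200 = 0
Collecting terms: 0.01167 × V_1 = 0.06667  =>  V_1 = 5.714 V
Power in each resistor, P = (ΔV)²/R:
  P_R1 = (10 - 5.714)²/150 = 0.1224 W
  P_R2 = (5.714 - 0)²/200 = 0.1633 W
P_total = P_R1 + P_R2 = 0.2857 W

Final answer: 0.2857 W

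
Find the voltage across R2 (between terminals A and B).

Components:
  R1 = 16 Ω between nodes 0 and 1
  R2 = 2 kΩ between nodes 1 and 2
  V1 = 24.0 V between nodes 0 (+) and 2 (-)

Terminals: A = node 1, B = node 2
R1 and R2 are in series across V1 (node 0 → node 1 → node 2), and the output A–B is taken across R2, so this is a voltage divider.
Series current: I = V1/(R1 + R2) = 24/(16 + 2000) = 24/2016 = 0.0119 A
V_R2 = I × R2 = V1 × R2/(R1 + R2) = 24 × 2000/2016 = 23.81 V

Final answer: 23.81 V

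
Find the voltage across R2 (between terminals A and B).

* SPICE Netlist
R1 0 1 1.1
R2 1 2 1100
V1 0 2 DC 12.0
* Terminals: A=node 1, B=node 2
R1 and R2 are in series across V1 (node 0 → node 1 → node 2), and the output A–B is taken across R2, so this is a voltage divider.
Series current: I = V1/(R1 + R2) = 12/(1.1 + 1100) = 12/1101 = 0.0109 A
V_R2 = I × R2 = V1 × R2/(R1 + R2) = 12 × 1100/1101 = 11.99 V

Final answer: 11.99 V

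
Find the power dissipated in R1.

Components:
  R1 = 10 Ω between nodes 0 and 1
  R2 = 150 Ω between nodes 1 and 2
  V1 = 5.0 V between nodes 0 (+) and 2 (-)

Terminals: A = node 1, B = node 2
Nodal analysis, taking node 2 as the 0 V reference.
Source V1 fixes V_0 = 5 V.
KCL at each unknown node (sum of currents leaving = 0; resistances in Ω):
  Node 1: (V_1 - 5)/10 + (V_1 - 0)/150 = 0
Collecting terms: 0.1067 × V_1 = 0.5  =>  V_1 = 4.688 V
I_R1 = (V_0 - V_1)/R1 = (5 - 4.688)/10 = 0.03125 A
P_R1 = I_R1² × R1 = (0.03125)² × 10 = 0.009766 W

Final answer: 0.009766 W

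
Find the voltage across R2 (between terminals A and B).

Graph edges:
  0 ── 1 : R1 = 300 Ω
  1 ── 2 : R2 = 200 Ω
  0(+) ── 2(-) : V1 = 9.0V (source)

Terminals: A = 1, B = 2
R1 and R2 are in series across V1 (node 0 → node 1 → node 2), and the output A–B is taken across R2, so this is a voltage divider.
Series current: I = V1/(R1 + R2) = 9/(300 + 200) = 9/500 = 0.018 A
V_R2 = I × R2 = V1 × R2/(R1 + R2) = 9 × 200/500 = 3.6 V

Final answer: 3.6 V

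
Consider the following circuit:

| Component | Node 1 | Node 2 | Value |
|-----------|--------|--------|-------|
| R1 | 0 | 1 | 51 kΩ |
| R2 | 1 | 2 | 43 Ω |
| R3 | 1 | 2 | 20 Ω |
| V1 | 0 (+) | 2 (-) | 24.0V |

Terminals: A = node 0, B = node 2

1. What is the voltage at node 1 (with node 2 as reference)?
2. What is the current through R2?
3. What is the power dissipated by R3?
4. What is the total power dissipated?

Nodal analysis, taking node 2 as the 0 V reference.
Source V1 fixes V_0 = 24 V.
KCL at each unknown node (sum of currents leaving = 0; resistances in Ω):
  Node 1: (V_1 - 24)/51000 + (V_1 - 0)/43 + (V_1 - 0)/20 = 0
Collecting terms: 0.07328 × V_1 = 0.0004706  =>  V_1 = 0.006422 V
Part 1:
  Read off the nodal solution: V_1 = 0.006422 V
Part 2:
  I_R2 = (V_1 - V_2)/R2 = (0.006422 - 0)/43 = 0.0001494 A
  Magnitude: I_R2 = 0.0001494 A
Part 3:
  I_R3 = (V_1 - V_2)/R3 = (0.006422 - 0)/20 = 0.0003211 A
  P_R3 = I_R3² × R3 = (0.0003211)² × 20 = 0.000002062 W
Part 4:
  Power in each resistor, P = (ΔV)²/R:
    P_R1 = (24 - 0.006422)²/51000 = 0.01129 W
    P_R2 = (0.006422 - 0)²/43 = 0.0000009592 W
    P_R3 = (0.006422 - 0)²/20 = 0.000002062 W
  P_total = P_R1 + P_R2 + P_R3 = 0.01129 W

Final answers:
1. V_1 = 0.006422 V
2. I_R2 = 0.0001494 A
3. P_R3 = 2.062e-06 W
4. P_total = 0.01129 W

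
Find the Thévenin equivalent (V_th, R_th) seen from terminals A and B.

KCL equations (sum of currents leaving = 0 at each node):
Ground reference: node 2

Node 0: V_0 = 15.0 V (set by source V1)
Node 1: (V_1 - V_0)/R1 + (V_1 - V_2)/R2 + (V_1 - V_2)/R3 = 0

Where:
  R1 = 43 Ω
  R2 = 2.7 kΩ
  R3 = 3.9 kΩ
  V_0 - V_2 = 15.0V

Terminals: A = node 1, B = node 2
Step 1 — V_th is the open-circuit voltage V_A - V_B (nothing connected across the terminals).
Nodal analysis, taking node 2 as the 0 V reference.
Source V1 fixes V_0 = 15 V.
KCL at each unknown node (sum of currents leaving = 0; resistances in Ω):
  Node 1: (V_1 - 15)/43 + (V_1 - 0)/2700 + (V_1 - 0)/3900 = 0
Collecting terms: 0.02388 × V_1 = 0.3488  =>  V_1 = 14.61 V
V_th = V_1 - V_2 = 14.61 - 0 = 14.61 V
Step 2 — R_th: zero the source — replace V1 by a short circuit (node 2 merges into node 0) — and find the resistance seen between A (node 1) and B (node 0).
Reduce the network between node 1 (A) and node 0 (B) by series/parallel combination:
  Rp1 = R1 ‖ R2 ‖ R3 (parallel, all between nodes 0 and 1) = 1/(1/43 + 1/2700 + 1/3900) = 41.87 Ω
R_th = 41.87 Ω

Final answer: V_th = 14.61 V, R_th = 41.87 Ω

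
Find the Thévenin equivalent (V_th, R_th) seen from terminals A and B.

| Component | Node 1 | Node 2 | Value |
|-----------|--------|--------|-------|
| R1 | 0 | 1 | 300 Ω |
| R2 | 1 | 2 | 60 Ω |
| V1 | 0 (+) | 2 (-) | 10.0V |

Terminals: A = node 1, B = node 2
Step 1 — V_th is the open-circuit voltage V_A - V_B (nothing connected across the terminals).
Nodal analysis, taking node 2 as the 0 V reference.
Source V1 fixes V_0 = 10 V.
KCL at each unknown node (sum of currents leaving = 0; resistances in Ω):
  Node 1: (V_1 - 10)/300 + (V_1 - 0)/60 = 0
Collecting terms: 0.02 × V_1 = 0.03333  =>  V_1 = 1.667 V
V_th = V_1 - V_2 = 1.667 - 0 = 1.667 V
Step 2 — R_th: zero the source — replace V1 by a short circuit (node 2 merges into node 0) — and find the resistance seen between A (node 1) and B (node 0).
Reduce the network between node 1 (A) and node 0 (B) by series/parallel combination:
  Rp1 = R1 ‖ R2 (parallel, both between nodes 0 and 1) = 1/(1/300 + 1/60) = 50 Ω
R_th = 50 Ω

Final answer: V_th = 1.667 V, R_th = 50 Ω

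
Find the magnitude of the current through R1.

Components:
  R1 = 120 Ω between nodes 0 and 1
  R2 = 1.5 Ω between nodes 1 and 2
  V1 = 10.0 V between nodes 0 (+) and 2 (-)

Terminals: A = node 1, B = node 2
Nodal analysis, taking node 2 as the 0 V reference.
Source V1 fixes V_0 = 10 V.
KCL at each unknown node (sum of currents leaving = 0; resistances in Ω):
  Node 1: (V_1 - 10)/120 + (V_1 - 0)/1.5 = 0
Collecting terms: 0.675 × V_1 = 0.08333  =>  V_1 = 0.1235 V
I_R1 = (V_0 - V_1)/R1 = (10 - 0.1235)/120 = 0.0823 A
|I_R1| = 0.0823 A

Final answer: |I_R1| = 0.0823 A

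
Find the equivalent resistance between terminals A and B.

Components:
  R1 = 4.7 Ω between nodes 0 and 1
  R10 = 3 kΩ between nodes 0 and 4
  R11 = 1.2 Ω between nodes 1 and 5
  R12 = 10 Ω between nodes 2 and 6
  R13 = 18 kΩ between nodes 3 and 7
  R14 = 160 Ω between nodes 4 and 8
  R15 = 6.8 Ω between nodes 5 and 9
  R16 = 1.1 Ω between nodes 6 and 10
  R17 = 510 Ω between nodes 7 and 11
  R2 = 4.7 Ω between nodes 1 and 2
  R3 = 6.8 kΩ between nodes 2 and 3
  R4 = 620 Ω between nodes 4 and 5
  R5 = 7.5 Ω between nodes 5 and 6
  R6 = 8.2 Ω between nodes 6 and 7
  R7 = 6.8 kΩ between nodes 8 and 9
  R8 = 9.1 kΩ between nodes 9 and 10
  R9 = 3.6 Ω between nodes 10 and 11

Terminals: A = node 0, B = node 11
The network is not a plain series/parallel combination. Inject a 1 A test current into terminal A (node 0) and return it from terminal B (node 11); then R_eq = V_A / (1 A).
Nodal analysis, taking node 11 as the 0 V reference.
Current source I_test pushes 1 A into node 0 and draws it out of node 11.
KCL at each unknown node (sum of currents leaving = 0; resistances in Ω):
  Node 0: (V_0 - V_1)/4.7 + (V_0 - V_4)/3000 - 1 = 0
  Node 1: (V_1 - V_0)/4.7 + (V_1 - V_2)/4.7 + (V_1 - V_5)/1.2 = 0
  Node 2: (V_2 - V_1)/4.7 + (V_2 - V_3)/6800 + (V_2 - V_6)/10 = 0
  Node 3: (V_3 - V_2)/6800 + (V_3 - V_7)/18000 = 0
  Node 4: (V_4 - V_0)/3000 + (V_4 - V_5)/620 + (V_4 - V_8)/160 = 0
  Node 5: (V_5 - V_1)/1.2 + (V_5 - V_4)/620 + (V_5 - V_6)/7.5 + (V_5 - V_9)/6.8 = 0
  Node 6: (V_6 - V_2)/10 + (V_6 - V_5)/7.5 + (V_6 - V_7)/8.2 + (V_6 - V_10)/1.1 = 0
  Node 7: (V_7 - V_3)/18000 + (V_7 - V_6)/8.2 + (V_7 - 0)/510 = 0
  Node 8: (V_8 - V_4)/160 + (V_8 - V_9)/6800 = 0
  Node 9: (V_9 - V_5)/6.8 + (V_9 - V_8)/6800 + (V_9 - V_10)/9100 = 0
  Node 10: (V_10 - V_6)/1.1 + (V_10 - V_9)/9100 + (V_10 - 0)/3.6 = 0
Collecting terms (coefficients in siemens):
  0.2131·V_0 - 0.2128·V_1 - 0.0003333·V_4 = 1
  1.259·V_1 - 0.2128·V_0 - 0.2128·V_2 - 0.8333·V_5 = 0
  0.3129·V_2 - 0.2128·V_1 - 0.0001471·V_3 - 0.1·V_6 = 0
  0.0002026·V_3 - 0.0001471·V_2 - 0.00005556·V_7 = 0
  0.008196·V_4 - 0.0003333·V_0 - 0.001613·V_5 - 0.00625·V_8 = 0
  1.115·V_5 - 0.8333·V_1 - 0.001613·V_4 - 0.1333·V_6 - 0.1471·V_9 = 0
  1.264·V_6 - 0.1·V_2 - 0.1333·V_5 - 0.122·V_7 - 0.9091·V_10 = 0
  0.124·V_7 - 0.00005556·V_3 - 0.122·V_6 = 0
  0.006397·V_8 - 0.00625·V_4 - 0.0001471·V_9 = 0
  0.1473·V_9 - 0.1471·V_5 - 0.0001471·V_8 - 0.0001099·V_10 = 0
  1.187·V_10 - 0.9091·V_6 - 0.0001099·V_9 = 0
Solving these 11 simultaneous equations (Gaussian elimination) gives:
  V_0 = 14.81 V, V_1 = 10.12 V, V_2 = 8.371 V, V_3 = 7.333 V
  V_4 = 10.23 V, V_5 = 9.365 V, V_6 = 4.657 V, V_7 = 4.585 V
  V_8 = 10.21 V, V_9 = 9.362 V, V_10 = 3.568 V
R_eq = V_0 / 1 A = 14.81 Ω

Final answer: 14.81 Ω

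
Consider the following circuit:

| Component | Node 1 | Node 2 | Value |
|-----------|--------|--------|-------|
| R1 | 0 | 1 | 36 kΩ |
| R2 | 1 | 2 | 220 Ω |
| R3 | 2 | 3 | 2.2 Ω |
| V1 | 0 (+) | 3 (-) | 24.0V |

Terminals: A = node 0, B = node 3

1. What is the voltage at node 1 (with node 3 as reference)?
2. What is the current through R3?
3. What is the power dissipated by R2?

Nodal analysis, taking node 3 as the 0 V reference.
Source V1 fixes V_0 = 24 V.
KCL at each unknown node (sum of currents leaving = 0; resistances in Ω):
  Node 1: (V_1 - 24)/36000 + (V_1 - V_2)/220 = 0
  Node 2: (V_2 - V_1)/220 + (V_2 - 0)/2.2 = 0
Collecting terms (coefficients in siemens):
  0.004573·V_1 - 0.004545·V_2 = 0.0006667
  0.4591·V_2 - 0.004545·V_1 = 0
Determinant D = (0.004573)(0.4591) - (-0.004545)(-0.004545) = 0.002079
V_1 = [(0.0006667)(0.4591) - (-0.004545)(0)]/D = 0.1472 V
V_2 = [(0.004573)(0) - (0.0006667)(-0.004545)]/D = 0.001458 V
Part 1:
  Read off the nodal solution: V_1 = 0.1472 V
Part 2:
  I_R3 = (V_2 - V_3)/R3 = (0.001458 - 0)/2.2 = 0.0006626 A
  Magnitude: I_R3 = 0.0006626 A
Part 3:
  I_R2 = (V_1 - V_2)/R2 = (0.1472 - 0.001458)/220 = 0.0006626 A
  P_R2 = I_R2² × R2 = (0.0006626)² × 220 = 0.00009658 W

Final answers:
1. V_1 = 0.1472 V
2. I_R3 = 0.0006626 A
3. P_R2 = 9.658e-05 W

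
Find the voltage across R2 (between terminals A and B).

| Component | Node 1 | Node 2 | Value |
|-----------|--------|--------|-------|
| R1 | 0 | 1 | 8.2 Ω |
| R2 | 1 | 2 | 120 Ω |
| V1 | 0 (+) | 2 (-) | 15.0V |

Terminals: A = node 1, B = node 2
R1 and R2 are in series across V1 (node 0 → node 1 → node 2), and the output A–B is taken across R2, so this is a voltage divider.
Series current: I = V1/(R1 + R2) = 15/(8.2 + 120) = 15/128.2 = 0.117 A
V_R2 = I × R2 = V1 × R2/(R1 + R2) = 15 × 120/128.2 = 14.04 V

Final answer: 14.04 V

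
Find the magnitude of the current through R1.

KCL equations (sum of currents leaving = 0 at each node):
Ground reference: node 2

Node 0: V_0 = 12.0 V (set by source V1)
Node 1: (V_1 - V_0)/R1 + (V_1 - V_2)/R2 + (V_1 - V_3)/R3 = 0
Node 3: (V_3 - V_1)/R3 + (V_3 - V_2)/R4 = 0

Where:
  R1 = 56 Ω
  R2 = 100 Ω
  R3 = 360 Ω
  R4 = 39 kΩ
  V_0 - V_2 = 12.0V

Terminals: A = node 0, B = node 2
Nodal analysis, taking node 2 as the 0 V reference.
Source V1 fixes V_0 = 12 V.
KCL at each unknown node (sum of currents leaving = 0; resistances in Ω):
  Node 1: (V_1 - 12)/56 + (V_1 - 0)/100 + (V_1 - V_3)/360 = 0
  Node 3: (V_3 - V_1)/360 + (V_3 - 0)/39000 = 0
Collecting terms (coefficients in siemens):
  0.03063·V_1 - 0.002778·V_3 = 0.2143
  0.002803·V_3 - 0.002778·V_1 = 0
Determinant D = (0.03063)(0.002803) - (-0.002778)(-0.002778) = 0.00007817
V_1 = [(0.2143)(0.002803) - (-0.002778)(0)]/D = 7.685 V
V_3 = [(0.03063)(0) - (0.2143)(-0.002778)]/D = 7.615 V
I_R1 = (V_0 - V_1)/R1 = (12 - 7.685)/56 = 0.07705 A
|I_R1| = 0.07705 A

Final answer: |I_R1| = 0.07705 A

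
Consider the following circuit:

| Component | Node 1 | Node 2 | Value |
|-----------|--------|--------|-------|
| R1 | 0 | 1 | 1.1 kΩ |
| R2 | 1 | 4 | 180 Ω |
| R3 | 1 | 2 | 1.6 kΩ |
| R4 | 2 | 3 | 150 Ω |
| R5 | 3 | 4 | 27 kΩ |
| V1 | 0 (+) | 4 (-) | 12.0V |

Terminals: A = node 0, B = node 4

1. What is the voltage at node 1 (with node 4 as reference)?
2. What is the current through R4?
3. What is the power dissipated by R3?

Nodal analysis, taking node 4 as the 0 V reference.
Source V1 fixes V_0 = 12 V.
KCL at each unknown node (sum of currents leaving = 0; resistances in Ω):
  Node 1: (V_1 - 12)/1100 + (V_1 - 0)/180 + (V_1 - V_2)/1600 = 0
  Node 2: (V_2 - V_1)/1600 + (V_2 - V_3)/150 = 0
  Node 3: (V_3 - V_2)/150 + (V_3 - 0)/27000 = 0
Collecting terms (coefficients in siemens):
  0.00709·V_1 - 0.000625·V_2 = 0.01091
  0.007292·V_2 - 0.000625·V_1 - 0.006667·V_3 = 0
  0.006704·V_3 - 0.006667·V_2 = 0
Solving these 3 simultaneous equations (Gaussian elimination) gives:
  V_1 = 1.678 V, V_2 = 1.585 V, V_3 = 1.576 V
Part 1:
  Read off the nodal solution: V_1 = 1.678 V
Part 2:
  I_R4 = (V_2 - V_3)/R4 = (1.585 - 1.576)/150 = 0.00005838 A
  Magnitude: I_R4 = 0.00005838 A
Part 3:
  I_R3 = (V_1 - V_2)/R3 = (1.678 - 1.585)/1600 = 0.00005838 A
  P_R3 = I_R3² × R3 = (0.00005838)² × 1600 = 0.000005453 W

Final answers:
1. V_1 = 1.678 V
2. I_R4 = 5.838e-05 A
3. P_R3 = 5.453e-06 W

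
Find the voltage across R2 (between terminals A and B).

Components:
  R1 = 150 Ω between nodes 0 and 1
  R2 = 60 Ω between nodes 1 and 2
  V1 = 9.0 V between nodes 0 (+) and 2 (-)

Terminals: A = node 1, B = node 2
R1 and R2 are in series across V1 (node 0 → node 1 → node 2), and the output A–B is taken across R2, so this is a voltage divider.
Series current: I = V1/(R1 + R2) = 9/(150 + 60) = 9/210 = 0.04286 A
V_R2 = I × R2 = V1 × R2/(R1 + R2) = 9 × 60/210 = 2.571 V

Final answer: 2.571 V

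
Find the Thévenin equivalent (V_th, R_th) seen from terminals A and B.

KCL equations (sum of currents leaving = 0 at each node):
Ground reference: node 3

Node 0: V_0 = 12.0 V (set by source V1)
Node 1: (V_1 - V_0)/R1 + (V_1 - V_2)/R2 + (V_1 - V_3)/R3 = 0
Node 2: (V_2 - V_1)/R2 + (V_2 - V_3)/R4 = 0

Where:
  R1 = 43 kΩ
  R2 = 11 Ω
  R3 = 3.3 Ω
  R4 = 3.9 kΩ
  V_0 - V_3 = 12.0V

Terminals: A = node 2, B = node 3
Step 1 — V_th is the open-circuit voltage V_A - V_B (nothing connected across the terminals).
Nodal analysis, taking node 3 as the 0 V reference.
Source V1 fixes V_0 = 12 V.
KCL at each unknown node (sum of currents leaving = 0; resistances in Ω):
  Node 1: (V_1 - 12)/43000 + (V_1 - V_2)/11 + (V_1 - 0)/3.3 = 0
  Node 2: (V_2 - V_1)/11 + (V_2 - 0)/3900 = 0
Collecting terms (coefficients in siemens):
  0.394·V_1 - 0.09091·V_2 = 0.0002791
  0.09117·V_2 - 0.09091·V_1 = 0
Determinant D = (0.394)(0.09117) - (-0.09091)(-0.09091) = 0.02765
V_1 = [(0.0002791)(0.09117) - (-0.09091)(0)]/D = 0.0009201 V
V_2 = [(0.394)(0) - (0.0002791)(-0.09091)]/D = 0.0009175 V
V_th = V_2 - V_3 = 0.0009175 - 0 = 0.0009175 V
Step 2 — R_th: zero the source — replace V1 by a short circuit (node 3 merges into node 0) — and find the resistance seen between A (node 2) and B (node 0).
Reduce the network between node 2 (A) and node 0 (B) by series/parallel combination:
  Rp1 = R1 ‖ R3 (parallel, both between nodes 0 and 1) = 1/(1/43000 + 1/3.3) = 3.3 Ω
  Rs1 = R2 + Rp1 (series, joined only at node 1) = 11 + 3.3 = 14.3 Ω
  Rp2 = R4 ‖ Rs1 (parallel, both between nodes 0 and 2) = 1/(1/3900 + 1/14.3) = 14.25 Ω
R_th = 14.25 Ω

Final answer: V_th = 0.0009175 V, R_th = 14.25 Ω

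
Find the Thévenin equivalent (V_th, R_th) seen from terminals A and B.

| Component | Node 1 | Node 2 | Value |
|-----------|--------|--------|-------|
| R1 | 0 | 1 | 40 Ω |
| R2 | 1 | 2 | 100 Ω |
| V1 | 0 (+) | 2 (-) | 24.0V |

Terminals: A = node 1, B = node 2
Step 1 — V_th is the open-circuit voltage V_A - V_B (nothing connected across the terminals).
Nodal analysis, taking node 2 as the 0 V reference.
Source V1 fixes V_0 = 24 V.
KCL at each unknown node (sum of currents leaving = 0; resistances in Ω):
  Node 1: (V_1 - 24)/40 + (V_1 - 0)/100 = 0
Collecting terms: 0.035 × V_1 = 0.6  =>  V_1 = 17.14 V
V_th = V_1 - V_2 = 17.14 - 0 = 17.14 V
Step 2 — R_th: zero the source — replace V1 by a short circuit (node 2 merges into node 0) — and find the resistance seen between A (node 1) and B (node 0).
Reduce the network between node 1 (A) and node 0 (B) by series/parallel combination:
  Rp1 = R1 ‖ R2 (parallel, both between nodes 0 and 1) = 1/(1/40 + 1/100) = 28.57 Ω
R_th = 28.57 Ω

Final answer: V_th = 17.14 V, R_th = 28.57 Ω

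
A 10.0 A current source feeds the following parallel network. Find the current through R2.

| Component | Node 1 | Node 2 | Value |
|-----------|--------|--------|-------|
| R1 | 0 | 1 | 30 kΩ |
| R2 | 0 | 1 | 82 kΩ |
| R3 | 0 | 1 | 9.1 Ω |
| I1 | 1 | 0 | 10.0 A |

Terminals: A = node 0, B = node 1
All resistors sit directly between nodes 0 and 1, so they are in parallel and share one voltage V; the full source current 10 A splits among them.
1/R_par = 1/30000 + 1/82000 + 1/9.1 = 0.1099 S  =>  R_par = 9.096 Ω
V = I × R_par = 10 × 9.096 = 90.96 V
I_R2 = V/R2 = 90.96/82000 = 0.001109 A

Final answer: 0.001109 A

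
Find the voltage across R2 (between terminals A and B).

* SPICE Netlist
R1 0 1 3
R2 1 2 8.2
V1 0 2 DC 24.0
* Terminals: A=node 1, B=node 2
R1 and R2 are in series across V1 (node 0 → node 1 → node 2), and the output A–B is taken across R2, so this is a voltage divider.
Series current: I = V1/(R1 + R2) = 24/(3 + 8.2) = 24/11.2 = 2.143 A
V_R2 = I × R2 = V1 × R2/(R1 + R2) = 24 × 8.2/11.2 = 17.57 V

Final answer: 17.57 V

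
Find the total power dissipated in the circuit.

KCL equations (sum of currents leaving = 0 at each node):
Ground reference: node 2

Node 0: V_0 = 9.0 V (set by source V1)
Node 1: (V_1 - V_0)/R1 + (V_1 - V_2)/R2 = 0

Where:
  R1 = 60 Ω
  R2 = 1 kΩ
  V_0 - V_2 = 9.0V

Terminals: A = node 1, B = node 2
Nodal analysis, taking node 2 as the 0 V reference.
Source V1 fixes V_0 = 9 V.
KCL at each unknown node (sum of currents leaving = 0; resistances in Ω):
  Node 1: (V_1 - 9)/60 + (V_1 - 0)/1000 = 0
Collecting terms: 0.01767 × V_1 = 0.15  =>  V_1 = 8.491 V
Power in each resistor, P = (ΔV)²/R:
  P_R1 = (9 - 8.491)²/60 = 0.004325 W
  P_R2 = (8.491 - 0)²/1000 = 0.07209 W
P_total = P_R1 + P_R2 = 0.07642 W

Final answer: 0.07642 W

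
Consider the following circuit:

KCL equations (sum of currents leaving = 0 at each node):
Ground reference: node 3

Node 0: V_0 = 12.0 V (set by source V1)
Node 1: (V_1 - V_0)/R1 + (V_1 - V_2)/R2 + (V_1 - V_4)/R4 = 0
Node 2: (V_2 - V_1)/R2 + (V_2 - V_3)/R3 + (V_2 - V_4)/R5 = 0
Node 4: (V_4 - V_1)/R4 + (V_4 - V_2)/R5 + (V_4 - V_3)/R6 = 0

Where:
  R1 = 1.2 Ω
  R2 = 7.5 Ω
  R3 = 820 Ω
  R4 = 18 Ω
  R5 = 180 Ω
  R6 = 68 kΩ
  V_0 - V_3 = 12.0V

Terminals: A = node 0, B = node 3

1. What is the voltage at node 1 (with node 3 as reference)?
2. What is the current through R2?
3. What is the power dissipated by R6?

Nodal analysis, taking node 3 as the 0 V reference.
Source V1 fixes V_0 = 12 V.
KCL at each unknown node (sum of currents leaving = 0; resistances in Ω):
  Node 1: (V_1 - 12)/1.2 + (V_1 - V_2)/7.5 + (V_1 - V_4)/18 = 0
  Node 2: (V_2 - V_1)/7.5 + (V_2 - 0)/820 + (V_2 - V_4)/180 = 0
  Node 4: (V_4 - V_1)/18 + (V_4 - V_2)/180 + (V_4 - 0)/68000 = 0
Collecting terms (coefficients in siemens):
  1.022·V_1 - 0.1333·V_2 - 0.05556·V_4 = 10
  0.1401·V_2 - 0.1333·V_1 - 0.005556·V_4 = 0
  0.06113·V_4 - 0.05556·V_1 - 0.005556·V_2 = 0
Solving these 3 simultaneous equations (Gaussian elimination) gives:
  V_1 = 11.98 V, V_2 = 11.88 V, V_4 = 11.97 V
Part 1:
  Read off the nodal solution: V_1 = 11.98 V
Part 2:
  I_R2 = (V_1 - V_2)/R2 = (11.98 - 11.88)/7.5 = 0.01397 A
  Magnitude: I_R2 = 0.01397 A
Part 3:
  I_R6 = (V_3 - V_4)/R6 = (0 - 11.97)/68000 = -0.000176 A
  P_R6 = I_R6² × R6 = (-0.000176)² × 68000 = 0.002107 W

Final answers:
1. V_1 = 11.98 V
2. I_R2 = 0.01397 A
3. P_R6 = 0.002107 W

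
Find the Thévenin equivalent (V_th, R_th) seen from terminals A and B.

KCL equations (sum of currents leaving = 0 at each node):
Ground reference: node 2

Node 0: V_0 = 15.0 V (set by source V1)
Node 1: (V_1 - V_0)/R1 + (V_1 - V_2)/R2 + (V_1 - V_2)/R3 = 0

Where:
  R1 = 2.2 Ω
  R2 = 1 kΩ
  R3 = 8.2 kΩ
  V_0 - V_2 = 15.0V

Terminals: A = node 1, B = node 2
Step 1 — V_th is the open-circuit voltage V_A - V_B (nothing connected across the terminals).
Nodal analysis, taking node 2 as the 0 V reference.
Source V1 fixes V_0 = 15 V.
KCL at each unknown node (sum of currents leaving = 0; resistances in Ω):
  Node 1: (V_1 - 15)/2.2 + (V_1 - 0)/1000 + (V_1 - 0)/8200 = 0
Collecting terms: 0.4557 × V_1 = 6.818  =>  V_1 = 14.96 V
V_th = V_1 - V_2 = 14.96 - 0 = 14.96 V
Step 2 — R_th: zero the source — replace V1 by a short circuit (node 2 merges into node 0) — and find the resistance seen between A (node 1) and B (node 0).
Reduce the network between node 1 (A) and node 0 (B) by series/parallel combination:
  Rp1 = R1 ‖ R2 ‖ R3 (parallel, all between nodes 0 and 1) = 1/(1/2.2 + 1/1000 + 1/8200) = 2.195 Ω
R_th = 2.195 Ω

Final answer: V_th = 14.96 V, R_th = 2.195 Ω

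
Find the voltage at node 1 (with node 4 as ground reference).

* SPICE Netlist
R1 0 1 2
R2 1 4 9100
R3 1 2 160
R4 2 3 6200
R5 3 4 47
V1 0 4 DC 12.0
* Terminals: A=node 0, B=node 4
Nodal analysis, taking node 4 as the 0 V reference.
Source V1 fixes V_0 = 12 V.
KCL at each unknown node (sum of currents leaving = 0; resistances in Ω):
  Node 1: (V_1 - 12)/2 + (V_1 - 0)/9100 + (V_1 - V_2)/160 = 0
  Node 2: (V_2 - V_1)/160 + (V_2 - V_3)/6200 = 0
  Node 3: (V_3 - V_2)/6200 + (V_3 - 0)/47 = 0
Collecting terms (coefficients in siemens):
  0.5064·V_1 - 0.00625·V_2 = 6
  0.006411·V_2 - 0.00625·V_1 - 0.0001613·V_3 = 0
  0.02144·V_3 - 0.0001613·V_2 = 0
Solving these 3 simultaneous equations (Gaussian elimination) gives:
  V_1 = 11.99 V, V_2 = 11.69 V, V_3 = 0.08798 V
The requested potential is V_1 = 11.99 V.

Final answer: V_1 = 11.99 V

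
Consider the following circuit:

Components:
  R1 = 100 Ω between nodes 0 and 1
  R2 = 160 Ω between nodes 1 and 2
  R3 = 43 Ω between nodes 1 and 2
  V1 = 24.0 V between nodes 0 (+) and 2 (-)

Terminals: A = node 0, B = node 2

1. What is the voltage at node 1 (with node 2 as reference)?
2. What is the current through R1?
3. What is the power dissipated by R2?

Nodal analysis, taking node 2 as the 0 V reference.
Source V1 fixes V_0 = 24 V.
KCL at each unknown node (sum of currents leaving = 0; resistances in Ω):
  Node 1: (V_1 - 24)/100 + (V_1 - 0)/160 + (V_1 - 0)/43 = 0
Collecting terms: 0.03951 × V_1 = 0.24  =>  V_1 = 6.075 V
Part 1:
  Read off the nodal solution: V_1 = 6.075 V
Part 2:
  I_R1 = (V_0 - V_1)/R1 = (24 - 6.075)/100 = 0.1792 A
  Magnitude: I_R1 = 0.1792 A
Part 3:
  I_R2 = (V_1 - V_2)/R2 = (6.075 - 0)/160 = 0.03797 A
  P_R2 = I_R2² × R2 = (0.03797)² × 160 = 0.2307 W

Final answers:
1. V_1 = 6.075 V
2. I_R1 = 0.1792 A
3. P_R2 = 0.2307 W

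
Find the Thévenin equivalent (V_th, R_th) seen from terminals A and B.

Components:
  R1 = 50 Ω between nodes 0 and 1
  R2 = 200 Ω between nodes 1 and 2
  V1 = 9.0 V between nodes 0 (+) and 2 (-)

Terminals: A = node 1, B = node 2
Step 1 — V_th is the open-circuit voltage V_A - V_B (nothing connected across the terminals).
Nodal analysis, taking node 2 as the 0 V reference.
Source V1 fixes V_0 = 9 V.
KCL at each unknown node (sum of currents leaving = 0; resistances in Ω):
  Node 1: (V_1 - 9)/50 + (V_1 - 0)/200 = 0
Collecting terms: 0.025 × V_1 = 0.18  =>  V_1 = 7.2 V
V_th = V_1 - V_2 = 7.2 - 0 = 7.2 V
Step 2 — R_th: zero the source — replace V1 by a short circuit (node 2 merges into node 0) — and find the resistance seen between A (node 1) and B (node 0).
Reduce the network between node 1 (A) and node 0 (B) by series/parallel combination:
  Rp1 = R1 ‖ R2 (parallel, both between nodes 0 and 1) = 1/(1/50 + 1/200) = 40 Ω
R_th = 40 Ω

Final answer: V_th = 7.2 V, R_th = 40 Ω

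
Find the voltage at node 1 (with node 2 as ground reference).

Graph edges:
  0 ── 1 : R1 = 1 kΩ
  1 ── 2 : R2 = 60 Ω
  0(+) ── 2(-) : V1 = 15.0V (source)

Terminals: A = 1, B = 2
Nodal analysis, taking node 2 as the 0 V reference.
Source V1 fixes V_0 = 15 V.
KCL at each unknown node (sum of currents leaving = 0; resistances in Ω):
  Node 1: (V_1 - 15)/1000 + (V_1 - 0)/60 = 0
Collecting terms: 0.01767 × V_1 = 0.015  =>  V_1 = 0.8491 V
The requested potential is V_1 = 0.8491 V.

Final answer: V_1 = 0.8491 V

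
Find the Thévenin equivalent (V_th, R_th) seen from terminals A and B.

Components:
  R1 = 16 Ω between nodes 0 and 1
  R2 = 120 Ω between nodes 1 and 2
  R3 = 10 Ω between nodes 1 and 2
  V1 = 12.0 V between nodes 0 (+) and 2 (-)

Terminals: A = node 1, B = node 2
Step 1 — V_th is the open-circuit voltage V_A - V_B (nothing connected across the terminals).
Nodal analysis, taking node 2 as the 0 V reference.
Source V1 fixes V_0 = 12 V.
KCL at each unknown node (sum of currents leaving = 0; resistances in Ω):
  Node 1: (V_1 - 12)/16 + (V_1 - 0)/120 + (V_1 - 0)/10 = 0
Collecting terms: 0.1708 × V_1 = 0.75  =>  V_1 = 4.39 V
V_th = V_1 - V_2 = 4.39 - 0 = 4.39 V
Step 2 — R_th: zero the source — replace V1 by a short circuit (node 2 merges into node 0) — and find the resistance seen between A (node 1) and B (node 0).
Reduce the network between node 1 (A) and node 0 (B) by series/parallel combination:
  Rp1 = R1 ‖ R2 ‖ R3 (parallel, all between nodes 0 and 1) = 1/(1/16 + 1/120 + 1/10) = 5.854 Ω
R_th = 5.854 Ω

Final answer: V_th = 4.39 V, R_th = 5.854 Ω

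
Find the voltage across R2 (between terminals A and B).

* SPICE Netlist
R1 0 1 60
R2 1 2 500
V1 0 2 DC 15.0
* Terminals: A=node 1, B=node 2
R1 and R2 are in series across V1 (node 0 → node 1 → node 2), and the output A–B is taken across R2, so this is a voltage divider.
Series current: I = V1/(R1 + R2) = 15/(60 + 500) = 15/560 = 0.02679 A
V_R2 = I × R2 = V1 × R2/(R1 + R2) = 15 × 500/560 = 13.39 V

Final answer: 13.39 V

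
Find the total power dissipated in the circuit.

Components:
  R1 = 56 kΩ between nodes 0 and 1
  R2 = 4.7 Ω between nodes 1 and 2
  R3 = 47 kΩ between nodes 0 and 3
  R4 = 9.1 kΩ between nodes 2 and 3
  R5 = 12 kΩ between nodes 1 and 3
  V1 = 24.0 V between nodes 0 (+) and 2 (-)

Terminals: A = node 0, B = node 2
Nodal analysis, taking node 2 as the 0 V reference.
Source V1 fixes V_0 = 24 V.
KCL at each unknown node (sum of currents leaving = 0; resistances in Ω):
  Node 1: (V_1 - 24)/56000 + (V_1 - 0)/4.7 + (V_1 - V_3)/12000 = 0
  Node 3: (V_3 - 24)/47000 + (V_3 - 0)/9100 + (V_3 - V_1)/12000 = 0
Collecting terms (coefficients in siemens):
  0.2129·V_1 - 0.00008333·V_3 = 0.0004286
  0.0002145·V_3 - 0.00008333·V_1 = 0.0005106
Determinant D = (0.2129)(0.0002145) - (-0.00008333)(-0.00008333) = 0.00004565
V_1 = [(0.0004286)(0.0002145) - (-0.00008333)(0.0005106)]/D = 0.002946 V
V_3 = [(0.2129)(0.0005106) - (0.0004286)(-0.00008333)]/D = 2.382 V
Power in each resistor, P = (ΔV)²/R:
  P_R1 = (24 - 0.002946)²/56000 = 0.01028 W
  P_R2 = (0.002946 - 0)²/4.7 = 0.000001846 W
  P_R3 = (24 - 2.382)²/47000 = 0.009944 W
  P_R4 = (0 - 2.382)²/9100 = 0.0006234 W
  P_R5 = (0.002946 - 2.382)²/12000 = 0.0004716 W
P_total = P_R1 + P_R2 + P_R3 + P_R4 + P_R5 = 0.02132 W

Final answer: 0.02132 W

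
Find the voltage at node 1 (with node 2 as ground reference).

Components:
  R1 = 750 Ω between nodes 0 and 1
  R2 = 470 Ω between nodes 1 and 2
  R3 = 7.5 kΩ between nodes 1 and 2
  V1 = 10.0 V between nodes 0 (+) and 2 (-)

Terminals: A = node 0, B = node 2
Nodal analysis, taking node 2 as the 0 V reference.
Source V1 fixes V_0 = 10 V.
KCL at each unknown node (sum of currents leaving = 0; resistances in Ω):
  Node 1: (V_1 - 10)/750 + (V_1 - 0)/470 + (V_1 - 0)/7500 = 0
Collecting terms: 0.003594 × V_1 = 0.01333  =>  V_1 = 3.71 V
The requested potential is V_1 = 3.71 V.

Final answer: V_1 = 3.71 V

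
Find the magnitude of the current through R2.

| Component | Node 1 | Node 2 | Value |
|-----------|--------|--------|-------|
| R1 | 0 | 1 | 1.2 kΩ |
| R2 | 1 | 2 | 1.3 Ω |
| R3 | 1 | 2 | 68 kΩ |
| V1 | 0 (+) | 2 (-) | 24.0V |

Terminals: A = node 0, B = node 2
Nodal analysis, taking node 2 as the 0 V reference.
Source V1 fixes V_0 = 24 V.
KCL at each unknown node (sum of currents leaving = 0; resistances in Ω):
  Node 1: (V_1 - 24)/1200 + (V_1 - 0)/1.3 + (V_1 - 0)/68000 = 0
Collecting terms: 0.7701 × V_1 = 0.02  =>  V_1 = 0.02597 V
I_R2 = (V_1 - V_2)/R2 = (0.02597 - 0)/1.3 = 0.01998 A
|I_R2| = 0.01998 A

Final answer: |I_R2| = 0.01998 A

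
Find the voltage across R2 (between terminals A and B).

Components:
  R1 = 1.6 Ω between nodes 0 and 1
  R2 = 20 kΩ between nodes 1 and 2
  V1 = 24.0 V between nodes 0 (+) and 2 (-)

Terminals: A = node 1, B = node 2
R1 and R2 are in series across V1 (node 0 → node 1 → node 2), and the output A–B is taken across R2, so this is a voltage divider.
Series current: I = V1/(R1 + R2) = 24/(1.6 + 20000) = 24/20000 = 0.0012 A
V_R2 = I × R2 = V1 × R2/(R1 + R2) = 24 × 20000/20000 = 24 V

Final answer: 24 V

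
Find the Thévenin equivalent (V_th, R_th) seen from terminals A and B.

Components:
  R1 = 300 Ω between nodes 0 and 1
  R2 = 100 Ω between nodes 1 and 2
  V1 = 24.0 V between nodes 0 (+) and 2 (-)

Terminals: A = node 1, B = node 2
Step 1 — V_th is the open-circuit voltage V_A - V_B (nothing connected across the terminals).
Nodal analysis, taking node 2 as the 0 V reference.
Source V1 fixes V_0 = 24 V.
KCL at each unknown node (sum of currents leaving = 0; resistances in Ω):
  Node 1: (V_1 - 24)/300 + (V_1 - 0)/100 = 0
Collecting terms: 0.01333 × V_1 = 0.08  =>  V_1 = 6 V
V_th = V_1 - V_2 = 6 - 0 = 6 V
Step 2 — R_th: zero the source — replace V1 by a short circuit (node 2 merges into node 0) — and find the resistance seen between A (node 1) and B (node 0).
Reduce the network between node 1 (A) and node 0 (B) by series/parallel combination:
  Rp1 = R1 ‖ R2 (parallel, both between nodes 0 and 1) = 1/(1/300 + 1/100) = 75 Ω
R_th = 75 Ω

Final answer: V_th = 6 V, R_th = 75 Ω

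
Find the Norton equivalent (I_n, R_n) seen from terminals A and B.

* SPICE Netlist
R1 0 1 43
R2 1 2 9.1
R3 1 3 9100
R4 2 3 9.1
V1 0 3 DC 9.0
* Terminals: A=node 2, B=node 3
Find the Thévenin equivalent first; then I_n = V_th/R_th and R_n = R_th.
Step 1 — V_th is the open-circuit voltage V_A - V_B (nothing connected across the terminals).
Nodal analysis, taking node 3 as the 0 V reference.
Source V1 fixes V_0 = 9 V.
KCL at each unknown node (sum of currents leaving = 0; resistances in Ω):
  Node 1: (V_1 - 9)/43 + (V_1 - V_2)/9.1 + (V_1 - 0)/9100 = 0
  Node 2: (V_2 - V_1)/9.1 + (V_2 - 0)/9.1 = 0
Collecting terms (coefficients in siemens):
  0.1333·V_1 - 0.1099·V_2 = 0.2093
  0.2198·V_2 - 0.1099·V_1 = 0
Determinant D = (0.1333)(0.2198) - (-0.1099)(-0.1099) = 0.01721
V_1 = [(0.2093)(0.2198) - (-0.1099)(0)]/D = 2.673 V
V_2 = [(0.1333)(0) - (0.2093)(-0.1099)]/D = 1.336 V
V_th = V_2 - V_3 = 1.336 - 0 = 1.336 V
Step 2 — R_th: zero the source — replace V1 by a short circuit (node 3 merges into node 0) — and find the resistance seen between A (node 2) and B (node 0).
Reduce the network between node 2 (A) and node 0 (B) by series/parallel combination:
  Rp1 = R1 ‖ R3 (parallel, both between nodes 0 and 1) = 1/(1/43 + 1/9100) = 42.8 Ω
  Rs1 = R2 + Rp1 (series, joined only at node 1) = 9.1 + 42.8 = 51.9 Ω
  Rp2 = R4 ‖ Rs1 (parallel, both between nodes 0 and 2) = 1/(1/9.1 + 1/51.9) = 7.742 Ω
R_th = 7.742 Ω
I_n = V_th/R_th = 1.336/7.742 = 0.1726 A, and R_n = R_th = 7.742 Ω

Final answer: I_n = 0.1726 A, R_n = 7.742 Ω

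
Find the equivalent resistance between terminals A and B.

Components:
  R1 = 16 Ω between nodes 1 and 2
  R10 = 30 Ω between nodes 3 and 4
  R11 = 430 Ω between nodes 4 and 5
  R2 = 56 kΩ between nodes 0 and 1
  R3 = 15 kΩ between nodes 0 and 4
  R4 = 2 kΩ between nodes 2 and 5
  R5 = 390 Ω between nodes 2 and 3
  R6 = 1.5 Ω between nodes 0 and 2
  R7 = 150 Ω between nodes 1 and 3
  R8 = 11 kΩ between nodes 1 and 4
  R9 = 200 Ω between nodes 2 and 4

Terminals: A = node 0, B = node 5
The network is not a plain series/parallel combination. Inject a 1 A test current into terminal A (node 0) and return it from terminal B (node 5); then R_eq = V_A / (1 A).
Nodal analysis, taking node 5 as the 0 V reference.
Current source I_test pushes 1 A into node 0 and draws it out of node 5.
KCL at each unknown node (sum of currents leaving = 0; resistances in Ω):
  Node 0: (V_0 - V_1)/56000 + (V_0 - V_4)/15000 + (V_0 - V_2)/1.5 - 1 = 0
  Node 1: (V_1 - V_0)/56000 + (V_1 - V_2)/16 + (V_1 - V_3)/150 + (V_1 - V_4)/11000 = 0
  Node 2: (V_2 - V_0)/1.5 + (V_2 - V_1)/16 + (V_2 - 0)/2000 + (V_2 - V_3)/390 + (V_2 - V_4)/200 = 0
  Node 3: (V_3 - V_1)/150 + (V_3 - V_2)/390 + (V_3 - V_4)/30 = 0
  Node 4: (V_4 - V_0)/15000 + (V_4 - V_1)/11000 + (V_4 - V_2)/200 + (V_4 - V_3)/30 + (V_4 - 0)/430 = 0
Collecting terms (coefficients in siemens):
  0.6668·V_0 - 0.00001786·V_1 - 0.6667·V_2 - 0.00006667·V_4 = 1
  0.06928·V_1 - 0.00001786·V_0 - 0.0625·V_2 - 0.006667·V_3 - 0.00009091·V_4 = 0
  0.7372·V_2 - 0.6667·V_0 - 0.0625·V_1 - 0.002564·V_3 - 0.005·V_4 = 0
  0.04256·V_3 - 0.006667·V_1 - 0.002564·V_2 - 0.03333·V_4 = 0
  0.04082·V_4 - 0.00006667·V_0 - 0.00009091·V_1 - 0.005·V_2 - 0.03333·V_3 = 0
Solving these 5 simultaneous equations (Gaussian elimination) gives:
  V_0 = 410.1 V, V_1 = 403.4 V, V_2 = 408.6 V, V_3 = 355.8 V
  V_4 = 342.2 V
R_eq = V_0 / 1 A = 410.1 Ω

Final answer: 410.1 Ω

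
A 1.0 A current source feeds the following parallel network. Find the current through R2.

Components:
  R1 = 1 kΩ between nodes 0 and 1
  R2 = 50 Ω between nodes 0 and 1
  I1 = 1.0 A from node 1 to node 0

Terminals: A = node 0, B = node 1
All resistors sit directly between nodes 0 and 1, so they are in parallel and share one voltage V; the full source current 1 A splits among them.
1/R_par = 1/1000 + 1/50 = 0.021 S  =>  R_par = 47.62 Ω
V = I × R_par = 1 × 47.62 = 47.62 V
I_R2 = V/R2 = 47.62/50 = 0.9524 A

Final answer: 0.9524 A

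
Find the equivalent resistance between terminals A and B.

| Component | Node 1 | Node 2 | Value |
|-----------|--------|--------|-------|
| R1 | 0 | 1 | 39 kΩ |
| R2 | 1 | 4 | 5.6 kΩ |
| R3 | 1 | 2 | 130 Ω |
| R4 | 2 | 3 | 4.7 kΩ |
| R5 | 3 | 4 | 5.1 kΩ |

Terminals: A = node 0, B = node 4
Reduce the network between node 0 (A) and node 4 (B) by series/parallel combination:
  Rs1 = R3 + R4 (series, joined only at node 2) = 130 + 4700 = 4830 Ω
  Rs2 = R5 + Rs1 (series, joined only at node 3) = 5100 + 4830 = 9930 Ω
  Rp1 = R2 ‖ Rs2 (parallel, both between nodes 1 and 4) = 1/(1/5600 + 1/9930) = 3581 Ω
  Rs3 = R1 + Rp1 (series, joined only at node 1) = 39000 + 3581 = 42580 Ω
R_eq = 42.58 kΩ

Final answer: 42.58 kΩ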